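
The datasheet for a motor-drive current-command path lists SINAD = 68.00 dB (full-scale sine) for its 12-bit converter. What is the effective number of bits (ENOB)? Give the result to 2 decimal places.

11.00 bits

ENOB = (SINAD − 1.76) / 6.02 = (68.00 − 1.76) / 6.02 = 66.24 / 6.02 = 11.0033.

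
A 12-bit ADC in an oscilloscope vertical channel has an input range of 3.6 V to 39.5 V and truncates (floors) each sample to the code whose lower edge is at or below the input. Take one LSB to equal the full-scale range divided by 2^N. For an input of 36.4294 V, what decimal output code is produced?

Span: 39.5 V − (3.6 V) = 35.9 V. LSB = 35.9 V / 2^12 ≈ 8.765 mV.
code = ⌊(V_in − V_min)/LSB⌋ = ⌊(V_in − V_min) × 2^12 / range⌋
     = ⌊(36.4294 − (3.6)) × 4096 / 35.9⌋ = ⌊32.8294 × 4096/35.9⌋
     = ⌊3745.661⌋ = 3745.

3745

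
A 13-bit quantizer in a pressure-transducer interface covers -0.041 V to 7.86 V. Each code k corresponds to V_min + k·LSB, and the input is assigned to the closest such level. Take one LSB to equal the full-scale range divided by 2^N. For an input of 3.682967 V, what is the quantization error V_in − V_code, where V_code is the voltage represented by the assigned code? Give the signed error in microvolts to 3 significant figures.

Full-scale range = 7.86 V − (-0.041 V) = 7.901 V. LSB = 7.901 V / 2^13 ≈ 0.9645 mV.
Position in LSBs: (3.682967 − (-0.041)) × 8192/7.901 = 3861.1236; rounding gives k = 3861.
V_code = -0.041 + (3861/8192) × 7.901 = 3.682847778 V.
V_in − V_code = 3.682967 − (3.682847778) = +119 µV.

+119 µV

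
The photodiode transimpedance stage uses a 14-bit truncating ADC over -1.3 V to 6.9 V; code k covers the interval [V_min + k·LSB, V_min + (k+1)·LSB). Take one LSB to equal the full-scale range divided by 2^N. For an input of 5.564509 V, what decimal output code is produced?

Full-scale range = 6.9 V − (-1.3 V) = 8.2 V. LSB = 8.2 V / 2^14 ≈ 0.5005 mV.
code = ⌊(V_in − V_min)/LSB⌋ = ⌊(V_in − V_min) × 2^14 / range⌋
     = ⌊(5.564509 − (-1.3)) × 16384 / 8.2⌋ = ⌊6.864509 × 16384/8.2⌋
     = ⌊13715.624⌋ = 13715.

13715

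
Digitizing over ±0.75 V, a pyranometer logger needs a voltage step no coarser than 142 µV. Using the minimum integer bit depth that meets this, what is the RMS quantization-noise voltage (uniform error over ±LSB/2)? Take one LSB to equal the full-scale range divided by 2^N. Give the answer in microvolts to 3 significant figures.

26.4 µV

Range = 0.75 − (-0.75) = 1.5 V.
Required number of levels: 1.5/142 µV = 10563; smallest N with 2^N ≥ that is 14.
One LSB is 1.5 V / 16384 = 91.553 µV.
σ_q = LSB/√12 = 91.553 µV/3.4641 = 26.4 µV.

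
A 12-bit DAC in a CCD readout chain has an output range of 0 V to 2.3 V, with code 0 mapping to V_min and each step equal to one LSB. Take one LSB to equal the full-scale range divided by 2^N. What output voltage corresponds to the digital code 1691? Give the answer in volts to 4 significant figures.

0.9495 V

Range is 2.3 V. LSB = 2.3 V / 2^12.
Output = V_min + (1691/4096) × range = 0 + 0.412842 × 2.3 V
      = 0 V + 0.949536 V = 0.949536 V.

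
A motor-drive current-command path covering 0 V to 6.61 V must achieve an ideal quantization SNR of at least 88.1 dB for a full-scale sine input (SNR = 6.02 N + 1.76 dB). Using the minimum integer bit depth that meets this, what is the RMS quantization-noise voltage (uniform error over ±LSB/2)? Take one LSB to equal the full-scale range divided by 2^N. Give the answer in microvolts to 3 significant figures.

Full-scale range = 6.61 V.
N ≥ (88.1 − 1.76)/6.02 = 14.342 → N_min = 15.
One LSB is 6.61 V / 32768 = 201.72 µV.
σ_q = LSB/√12 = 201.72 µV/3.4641 = 58.2 µV.

58.2 µV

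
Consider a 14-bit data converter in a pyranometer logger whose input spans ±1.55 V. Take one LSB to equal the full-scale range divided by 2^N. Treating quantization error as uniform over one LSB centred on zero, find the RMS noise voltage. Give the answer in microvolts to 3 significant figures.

Range = 1.55 − (-1.55) = 3.1 V.
Step size = 3.1/16384 V = 189.21 µV.
For a uniform distribution on [−LSB/2, +LSB/2], V_rms = LSB/√12 = 189.21 µV/3.4641 = 54.6 µV.

54.6 µV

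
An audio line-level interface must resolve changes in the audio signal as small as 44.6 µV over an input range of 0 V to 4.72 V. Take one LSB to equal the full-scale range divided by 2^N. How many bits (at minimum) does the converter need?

17 bits

Range is 4.72 V.
Need 2^N ≥ 4.72 V / 44.6 µV = 105800 → N_min = 17.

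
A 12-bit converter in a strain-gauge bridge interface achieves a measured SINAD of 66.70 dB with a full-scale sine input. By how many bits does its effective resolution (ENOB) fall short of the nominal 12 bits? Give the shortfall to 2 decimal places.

1.21 bits

N_eff = (66.70 − 1.76)/6.02 = 10.7874 bits.
Lost resolution: 12 − 10.7874 = 1.2126 bits.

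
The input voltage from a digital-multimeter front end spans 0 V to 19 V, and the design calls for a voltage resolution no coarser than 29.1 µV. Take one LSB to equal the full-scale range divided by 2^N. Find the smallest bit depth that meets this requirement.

Full-scale range = 19 V.
Levels needed ≥ 19/29.1 µV = 652900. 2^20 = 1048576 suffices, so N_min = 20.

20 bits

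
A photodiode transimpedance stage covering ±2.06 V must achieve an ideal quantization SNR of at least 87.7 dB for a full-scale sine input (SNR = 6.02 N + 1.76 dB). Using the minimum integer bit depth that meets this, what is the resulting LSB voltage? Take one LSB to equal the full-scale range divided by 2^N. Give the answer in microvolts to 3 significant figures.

The full-scale span is 2.06 − (-2.06) = 4.12 V.
6.02 N + 1.76 ≥ 87.7 gives N ≥ 14.276, so the minimum integer is 15.
One LSB is 4.12 V / 32768 = 126 µV.

126 µV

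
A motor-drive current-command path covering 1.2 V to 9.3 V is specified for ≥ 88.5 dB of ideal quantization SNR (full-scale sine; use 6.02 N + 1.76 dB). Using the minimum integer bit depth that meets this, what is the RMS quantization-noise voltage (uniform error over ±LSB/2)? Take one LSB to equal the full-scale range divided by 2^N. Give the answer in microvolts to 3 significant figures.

Range = 9.3 − (1.2) = 8.1 V.
6.02 N + 1.76 ≥ 88.5 gives N ≥ 14.409, so the minimum integer is 15.
Step size = 8.1/32768 V = 247.19 µV.
V_rms = LSB/√12 = 71.4 µV.

71.4 µV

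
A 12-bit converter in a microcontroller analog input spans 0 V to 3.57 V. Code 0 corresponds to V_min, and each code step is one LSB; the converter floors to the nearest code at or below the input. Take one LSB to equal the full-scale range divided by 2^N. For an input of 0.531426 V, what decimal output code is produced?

Span = 3.57 V. LSB = 3.57 V / 2^12 ≈ 0.8716 mV.
V_in − V_min = 0.531426 − (0) = 0.531426 V.
Divide by LSB: 0.531426 × 4096/3.57 = 609.7257.
Truncating gives code 609.

609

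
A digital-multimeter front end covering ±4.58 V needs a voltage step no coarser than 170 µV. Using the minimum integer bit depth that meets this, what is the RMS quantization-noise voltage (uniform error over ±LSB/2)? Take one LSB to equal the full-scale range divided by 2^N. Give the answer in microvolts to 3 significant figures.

Range = 4.58 − (-4.58) = 9.16 V.
Levels needed ≥ 9.16/170 µV = 53880. 2^16 = 65536 suffices, so N_min = 16.
One LSB is 9.16 V / 65536 = 139.77 µV.
V_rms = LSB/√12 = 40.3 µV.

40.3 µV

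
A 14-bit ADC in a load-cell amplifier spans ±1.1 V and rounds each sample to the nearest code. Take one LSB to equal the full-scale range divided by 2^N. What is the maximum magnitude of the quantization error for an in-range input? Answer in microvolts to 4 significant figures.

Range = 1.1 − (-1.1) = 2.2 V.
LSB = 2.2 V / 2^14 = 134.277 µV.
Worst-case error for round-to-nearest is half an LSB: 67.14 µV.

67.14 µV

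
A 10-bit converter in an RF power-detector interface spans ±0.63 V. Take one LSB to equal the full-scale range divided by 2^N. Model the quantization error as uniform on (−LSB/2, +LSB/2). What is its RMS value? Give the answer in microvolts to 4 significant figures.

355.2 µV

Full-scale range = 0.63 V − (-0.63 V) = 1.26 V.
LSB = 1.26 V / 2^10 = 1.23047 mV.
V_rms = LSB/√12 = 1.23047 mV / √12 = 355.2 µV.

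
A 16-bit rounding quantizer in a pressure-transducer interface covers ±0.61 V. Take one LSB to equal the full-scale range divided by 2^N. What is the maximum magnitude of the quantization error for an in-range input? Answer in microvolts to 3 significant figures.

9.31 µV

Full-scale range = 0.61 V − (-0.61 V) = 1.22 V.
LSB = 1.22 V ÷ 2^16 = 1.22/65536 V = 18.616 µV.
Worst-case error for round-to-nearest is half an LSB: 9.31 µV.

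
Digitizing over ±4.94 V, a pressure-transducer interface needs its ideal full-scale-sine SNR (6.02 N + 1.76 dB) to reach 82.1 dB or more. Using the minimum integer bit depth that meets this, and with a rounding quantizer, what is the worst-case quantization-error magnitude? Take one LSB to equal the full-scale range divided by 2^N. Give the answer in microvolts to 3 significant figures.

The full-scale span is 4.94 − (-4.94) = 9.88 V.
Solving 6.02 N ≥ 82.1 − 1.76: N ≥ 13.346. Round up → N = 14.
Step size = 9.88/16384 V = 0.60303 mV.
|e|_max = LSB/2 = 302 µV.

302 µV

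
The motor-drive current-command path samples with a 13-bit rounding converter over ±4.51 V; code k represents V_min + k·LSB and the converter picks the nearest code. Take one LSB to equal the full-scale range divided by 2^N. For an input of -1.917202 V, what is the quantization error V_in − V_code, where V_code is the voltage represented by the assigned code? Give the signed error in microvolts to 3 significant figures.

Full-scale range = 4.51 V − (-4.51 V) = 9.02 V. LSB = 9.02 V / 2^13 ≈ 1.101 mV.
(V_in − V_min)/LSB = (-1.917202 − (-4.51)) × 8192/9.02 = 2354.7895 → nearest code k = 2355.
Reconstructed level: -4.51 + 2355 × 9.02/8192 V = -1.916970215 V.
e = -1.917202 − (-1.916970215) = −232 µV.

−232 µV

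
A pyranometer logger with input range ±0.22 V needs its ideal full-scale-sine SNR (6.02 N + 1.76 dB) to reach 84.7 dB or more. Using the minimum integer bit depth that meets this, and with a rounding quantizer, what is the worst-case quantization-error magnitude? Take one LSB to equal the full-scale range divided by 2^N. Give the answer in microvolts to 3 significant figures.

Range = 0.22 − (-0.22) = 0.44 V.
Solving 6.02 N ≥ 84.7 − 1.76: N ≥ 13.777. Round up → N = 14.
Step size = 0.44/16384 V = 26.855 µV.
Max error for round-to-nearest is LSB/2 = 13.4 µV.

13.4 µV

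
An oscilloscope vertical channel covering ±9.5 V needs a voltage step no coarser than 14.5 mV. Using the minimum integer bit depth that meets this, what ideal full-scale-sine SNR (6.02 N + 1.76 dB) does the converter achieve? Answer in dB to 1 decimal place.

Range = 9.5 − (-9.5) = 19 V.
Need 2^N ≥ 19 V / 14.5 mV = 1310 → N_min = 11.
6.02(11) + 1.76 = 67.98 dB.

68.0 dB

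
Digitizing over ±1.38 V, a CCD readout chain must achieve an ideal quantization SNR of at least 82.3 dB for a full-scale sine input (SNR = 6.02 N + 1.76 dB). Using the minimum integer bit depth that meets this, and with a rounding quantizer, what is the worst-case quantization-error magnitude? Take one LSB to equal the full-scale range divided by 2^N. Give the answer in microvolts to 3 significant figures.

84.2 µV

The full-scale span is 1.38 − (-1.38) = 2.76 V.
Required N = ⌈(82.3 − 1.76)/6.02⌉ = ⌈13.379⌉ = 14.
LSB = 2.76 V ÷ 2^14 = 2.76/16384 V = 168.46 µV.
|e|_max = LSB/2 = 84.2 µV.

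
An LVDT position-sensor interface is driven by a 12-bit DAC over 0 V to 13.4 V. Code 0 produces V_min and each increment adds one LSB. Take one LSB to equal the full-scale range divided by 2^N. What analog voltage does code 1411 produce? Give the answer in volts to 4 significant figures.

Full-scale range = 13.4 V. LSB = 13.4 V / 2^12.
V_out = 0 + 1411 × (13.4/4096) V
      = 0 + 4.61606 = 4.61606 V.

4.616 V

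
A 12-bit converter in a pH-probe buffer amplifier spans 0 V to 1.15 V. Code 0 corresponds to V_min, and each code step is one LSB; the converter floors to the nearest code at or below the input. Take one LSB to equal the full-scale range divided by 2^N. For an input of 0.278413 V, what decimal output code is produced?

991

Span = 1.15 V. LSB = 1.15 V / 2^12 ≈ 280.8 µV.
V_in − V_min = 0.278413 − (0) = 0.278413 V.
Divide by LSB: 0.278413 × 4096/1.15 = 991.6345.
Truncating gives code 991.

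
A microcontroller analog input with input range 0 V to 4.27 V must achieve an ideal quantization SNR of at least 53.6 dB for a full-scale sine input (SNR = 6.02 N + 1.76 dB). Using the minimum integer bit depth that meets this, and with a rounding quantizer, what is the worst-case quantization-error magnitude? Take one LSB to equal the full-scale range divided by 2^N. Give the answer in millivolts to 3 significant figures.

4.17 mV

Range is 4.27 V.
Solving 6.02 N ≥ 53.6 − 1.76: N ≥ 8.611. Round up → N = 9.
LSB = 4.27 V ÷ 2^9 = 4.27/512 V = 8.3398 mV.
Half an LSB is 4.17 mV.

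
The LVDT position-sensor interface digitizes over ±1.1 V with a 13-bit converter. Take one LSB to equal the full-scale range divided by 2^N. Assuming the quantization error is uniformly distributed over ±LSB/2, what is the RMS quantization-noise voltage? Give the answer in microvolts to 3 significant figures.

77.5 µV

Range = 1.1 − (-1.1) = 2.2 V.
Step size = 2.2/8192 V = 268.55 µV.
RMS of a uniform error over width LSB is LSB/√12 = 77.5 µV.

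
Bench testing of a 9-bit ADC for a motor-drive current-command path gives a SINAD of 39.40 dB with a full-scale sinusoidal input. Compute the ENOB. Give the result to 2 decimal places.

6.25 bits

(39.40 − 1.76) / 6.02 = 37.64/6.02 = 6.2525 effective bits.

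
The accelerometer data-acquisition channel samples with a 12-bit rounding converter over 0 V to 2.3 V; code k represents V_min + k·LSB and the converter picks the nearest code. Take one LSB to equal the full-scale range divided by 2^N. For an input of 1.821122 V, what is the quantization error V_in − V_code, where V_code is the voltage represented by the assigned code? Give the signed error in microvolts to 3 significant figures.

V_FS = 2.3 V. LSB = 2.3 V / 2^12 ≈ 0.5615 mV.
Position in LSBs: (1.821122 − (0)) × 4096/2.3 = 3243.1807; rounding gives k = 3243.
V_code = V_min + k × range/2^12 = 0 + 3243 × 2.3/4096 = 1.821020508 V.
Error = V_in − V_code = 1.821122 − (1.821020508) = +101 µV.

+101 µV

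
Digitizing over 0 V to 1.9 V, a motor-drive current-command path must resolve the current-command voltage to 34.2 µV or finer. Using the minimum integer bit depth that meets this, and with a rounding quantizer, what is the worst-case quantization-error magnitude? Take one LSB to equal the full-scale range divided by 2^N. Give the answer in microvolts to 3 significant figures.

14.5 µV

Range is 1.9 V.
Levels needed ≥ 1.9/34.2 µV = 55560. 2^16 = 65536 suffices, so N_min = 16.
LSB = 1.9 V / 2^16 = 28.992 µV.
Half an LSB is 14.5 µV.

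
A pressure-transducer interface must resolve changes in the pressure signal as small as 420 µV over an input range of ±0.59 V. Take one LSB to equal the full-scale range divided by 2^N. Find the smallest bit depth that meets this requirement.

The full-scale span is 0.59 − (-0.59) = 1.18 V.
Levels needed ≥ 1.18/420 µV = 2810. 2^12 = 4096 suffices, so N_min = 12.

12 bits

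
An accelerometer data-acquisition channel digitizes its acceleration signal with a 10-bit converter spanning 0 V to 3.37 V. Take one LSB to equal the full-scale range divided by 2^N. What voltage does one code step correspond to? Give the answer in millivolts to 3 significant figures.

3.29 mV

Full-scale range = 3.37 V.
Number of codes = 2^10 = 1024.
Step size = 3.37/1024 V = 3.29 mV.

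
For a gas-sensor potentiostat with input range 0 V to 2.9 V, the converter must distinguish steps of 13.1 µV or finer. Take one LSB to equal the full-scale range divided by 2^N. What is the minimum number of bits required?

V_FS = 2.9 V.
Levels needed ≥ 2.9/13.1 µV = 221400. 2^18 = 262144 suffices, so N_min = 18.

18 bits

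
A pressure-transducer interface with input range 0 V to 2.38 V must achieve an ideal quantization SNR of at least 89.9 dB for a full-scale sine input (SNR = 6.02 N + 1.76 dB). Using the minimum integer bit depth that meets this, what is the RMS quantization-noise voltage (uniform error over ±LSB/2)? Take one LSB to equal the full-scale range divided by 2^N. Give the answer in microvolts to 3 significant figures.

Full-scale range = 2.38 V.
Required N = ⌈(89.9 − 1.76)/6.02⌉ = ⌈14.641⌉ = 15.
LSB = 2.38 V ÷ 2^15 = 2.38/32768 V = 72.632 µV.
σ_q = LSB/√12 = 72.632 µV/3.4641 = 21.0 µV.

21.0 µV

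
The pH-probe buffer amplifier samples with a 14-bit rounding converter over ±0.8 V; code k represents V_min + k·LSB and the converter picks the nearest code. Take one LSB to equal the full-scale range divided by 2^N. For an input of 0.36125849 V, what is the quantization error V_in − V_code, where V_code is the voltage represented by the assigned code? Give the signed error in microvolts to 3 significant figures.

Range = 0.8 − (-0.8) = 1.6 V. LSB = 1.6 V / 2^14 ≈ 97.66 µV.
Position in LSBs: (0.36125849 − (-0.8)) × 16384/1.6 = 11891.2869; rounding gives k = 11891.
V_code = V_min + k × range/2^14 = -0.8 + 11891 × 1.6/16384 = 0.36123046875 V.
V_in − V_code = 0.36125849 − (0.36123046875) = +28.0 µV.

+28.0 µV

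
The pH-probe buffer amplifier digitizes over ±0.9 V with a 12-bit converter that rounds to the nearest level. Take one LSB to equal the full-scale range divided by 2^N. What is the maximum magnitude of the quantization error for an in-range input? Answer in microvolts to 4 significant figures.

The full-scale span is 0.9 − (-0.9) = 1.8 V.
LSB = 1.8 V / 2^12 = 439.453 µV.
A rounding quantizer has |error| ≤ LSB/2 = 219.7 µV.

219.7 µV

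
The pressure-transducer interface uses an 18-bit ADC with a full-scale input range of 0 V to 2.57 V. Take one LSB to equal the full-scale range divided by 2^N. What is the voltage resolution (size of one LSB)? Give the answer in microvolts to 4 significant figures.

Full-scale range = 2.57 V.
There are 2^18 = 262144 steps.
LSB = 2.57 V ÷ 2^18 = 2.57/262144 V = 9.804 µV.

9.804 µV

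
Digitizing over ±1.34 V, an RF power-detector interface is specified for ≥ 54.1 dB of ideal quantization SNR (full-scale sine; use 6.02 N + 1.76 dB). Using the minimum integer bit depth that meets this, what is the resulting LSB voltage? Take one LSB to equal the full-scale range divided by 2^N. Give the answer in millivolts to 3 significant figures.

The full-scale span is 1.34 − (-1.34) = 2.68 V.
Required N = ⌈(54.1 − 1.76)/6.02⌉ = ⌈8.694⌉ = 9.
LSB = 2.68 V / 2^9 = 5.23 mV.

5.23 mV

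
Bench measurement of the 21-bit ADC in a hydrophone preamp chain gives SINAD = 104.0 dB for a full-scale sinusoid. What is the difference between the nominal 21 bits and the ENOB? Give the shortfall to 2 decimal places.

4.02 bits

N_eff = (104.0 − 1.76)/6.02 = 16.9834 bits.
21 − 16.9834 = 4.02 bits below nominal.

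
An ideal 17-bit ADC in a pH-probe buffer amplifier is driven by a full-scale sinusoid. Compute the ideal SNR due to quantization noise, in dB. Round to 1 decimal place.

104.1 dB

For an ideal N-bit converter with full-scale sine input, SNR = 6.02 N + 1.76 dB. SNR = 6.02 × 17 + 1.76 = 102.34 + 1.76 = 104.10 dB.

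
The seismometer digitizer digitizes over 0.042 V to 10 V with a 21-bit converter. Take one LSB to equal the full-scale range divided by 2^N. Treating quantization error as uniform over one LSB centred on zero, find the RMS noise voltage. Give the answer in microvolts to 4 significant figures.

1.371 µV

Span: 10 V − (0.042 V) = 9.958 V.
One LSB is 9.958 V / 2097152 = 4.74834 µV.
For a uniform distribution on [−LSB/2, +LSB/2], V_rms = LSB/√12 = 4.74834 µV/3.4641 = 1.371 µV.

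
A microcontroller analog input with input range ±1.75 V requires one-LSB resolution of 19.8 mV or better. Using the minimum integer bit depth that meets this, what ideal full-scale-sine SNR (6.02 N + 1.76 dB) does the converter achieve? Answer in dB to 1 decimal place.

The full-scale span is 1.75 − (-1.75) = 3.5 V.
Need 2^N ≥ 3.5 V / 19.8 mV = 176.8 → N_min = 8.
6.02(8) + 1.76 = 49.92 dB.

49.9 dB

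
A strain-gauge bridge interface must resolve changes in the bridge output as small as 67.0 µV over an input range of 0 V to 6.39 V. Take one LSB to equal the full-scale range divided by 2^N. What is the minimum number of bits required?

17 bits

Full-scale range = 6.39 V.
Need 2^N ≥ 6.39 V / 67.0 µV = 95370 → N_min = 17.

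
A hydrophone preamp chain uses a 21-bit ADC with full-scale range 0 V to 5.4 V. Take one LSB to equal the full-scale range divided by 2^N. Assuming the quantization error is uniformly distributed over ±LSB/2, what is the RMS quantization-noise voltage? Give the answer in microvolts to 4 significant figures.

Span = 5.4 V.
LSB = 5.4 V ÷ 2^21 = 5.4/2097152 V = 2.57492 µV.
σ_q = LSB/√12 = 2.57492 µV/3.4641 = 0.7433 µV.

0.7433 µV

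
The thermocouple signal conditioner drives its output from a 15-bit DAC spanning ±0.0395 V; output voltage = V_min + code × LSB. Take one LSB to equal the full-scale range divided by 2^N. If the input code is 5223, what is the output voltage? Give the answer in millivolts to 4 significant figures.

-26.91 mV

Span: 0.0395 V − (-0.0395 V) = 0.079 V. LSB = 0.079 V / 2^15.
V_out = -0.0395 + 5223 × (0.079/32768) V
      = -0.0395 V + 0.0125921 V = -0.0269079 V.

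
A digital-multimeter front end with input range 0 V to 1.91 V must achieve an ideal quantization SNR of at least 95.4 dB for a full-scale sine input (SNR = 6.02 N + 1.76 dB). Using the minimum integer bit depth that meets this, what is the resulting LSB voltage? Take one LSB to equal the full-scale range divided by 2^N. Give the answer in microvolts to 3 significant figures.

29.1 µV

Range is 1.91 V.
N ≥ (95.4 − 1.76)/6.02 = 15.555 → N_min = 16.
One LSB is 1.91 V / 65536 = 29.1 µV.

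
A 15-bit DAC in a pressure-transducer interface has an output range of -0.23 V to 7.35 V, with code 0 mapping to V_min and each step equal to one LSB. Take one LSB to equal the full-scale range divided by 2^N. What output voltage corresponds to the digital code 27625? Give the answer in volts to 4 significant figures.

6.160 V

Full-scale range = 7.35 V − (-0.23 V) = 7.58 V. LSB = 7.58 V / 2^15.
V_out = -0.23 + 27625 × (7.58/32768) V
      = -0.23 + 6.39030 = 6.16030 V.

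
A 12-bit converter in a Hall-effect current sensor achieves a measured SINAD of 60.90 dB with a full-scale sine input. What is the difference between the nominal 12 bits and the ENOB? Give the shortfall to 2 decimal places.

Effective bits = (60.90 − 1.76)/6.02 = 9.8239.
Lost resolution: 12 − 9.8239 = 2.1761 bits.

2.18 bits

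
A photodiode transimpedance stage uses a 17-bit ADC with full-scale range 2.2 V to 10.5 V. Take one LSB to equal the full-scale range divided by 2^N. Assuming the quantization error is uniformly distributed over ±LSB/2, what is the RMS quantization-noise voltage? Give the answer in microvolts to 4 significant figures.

18.28 µV

The full-scale span is 10.5 − (2.2) = 8.3 V.
LSB = 8.3 V / 2^17 = 63.3240 µV.
RMS of a uniform error over width LSB is LSB/√12 = 18.28 µV.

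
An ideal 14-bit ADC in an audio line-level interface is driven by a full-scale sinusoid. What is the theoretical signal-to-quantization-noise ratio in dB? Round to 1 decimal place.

6.02(14) + 1.76 = 84.28 + 1.76 = 86.04 dB.

86.0 dB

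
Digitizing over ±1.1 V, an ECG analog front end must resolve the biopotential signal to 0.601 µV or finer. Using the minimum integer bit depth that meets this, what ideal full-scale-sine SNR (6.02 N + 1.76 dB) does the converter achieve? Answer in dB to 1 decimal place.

Full-scale range = 1.1 V − (-1.1 V) = 2.2 V.
2.2 V / 0.601 µV = 3.661e6. Since 2^21 = 2097152 and 2^22 = 4194304, N = 22.
6.02(22) + 1.76 = 134.20 dB.

134.2 dB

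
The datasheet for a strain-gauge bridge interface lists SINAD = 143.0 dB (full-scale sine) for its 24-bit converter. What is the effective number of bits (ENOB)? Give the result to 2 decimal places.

23.46 bits

(143.0 − 1.76) / 6.02 = 141.24/6.02 = 23.4618 effective bits.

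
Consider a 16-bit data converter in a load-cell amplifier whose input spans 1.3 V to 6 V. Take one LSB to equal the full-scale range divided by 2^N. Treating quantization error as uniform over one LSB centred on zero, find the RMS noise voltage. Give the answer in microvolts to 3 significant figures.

20.7 µV

Span: 6 V − (1.3 V) = 4.7 V.
LSB = 4.7 V ÷ 2^16 = 4.7/65536 V = 71.716 µV.
V_rms = LSB/√12 = 71.716 µV / √12 = 20.7 µV.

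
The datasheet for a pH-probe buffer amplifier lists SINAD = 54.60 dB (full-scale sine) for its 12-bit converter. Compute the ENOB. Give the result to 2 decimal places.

8.78 bits

ENOB = (SINAD − 1.76) / 6.02 = (54.60 − 1.76) / 6.02 = 52.84 / 6.02 = 8.7774.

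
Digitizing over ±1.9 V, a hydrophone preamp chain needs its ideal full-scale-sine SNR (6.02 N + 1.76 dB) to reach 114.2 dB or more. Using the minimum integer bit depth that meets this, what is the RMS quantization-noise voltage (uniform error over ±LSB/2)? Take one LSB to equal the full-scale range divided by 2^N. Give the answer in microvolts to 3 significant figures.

Range = 1.9 − (-1.9) = 3.8 V.
6.02 N + 1.76 ≥ 114.2 gives N ≥ 18.678, so the minimum integer is 19.
Step size = 3.8/524288 V = 7.2479 µV.
σ_q = LSB/√12 = 7.2479 µV/3.4641 = 2.09 µV.

2.09 µV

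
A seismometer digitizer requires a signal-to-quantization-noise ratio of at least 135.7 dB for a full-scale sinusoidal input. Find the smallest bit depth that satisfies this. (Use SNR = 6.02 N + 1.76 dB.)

23 bits

6.02 N + 1.76 ≥ 135.7 gives N ≥ 22.249, so the minimum integer is 23.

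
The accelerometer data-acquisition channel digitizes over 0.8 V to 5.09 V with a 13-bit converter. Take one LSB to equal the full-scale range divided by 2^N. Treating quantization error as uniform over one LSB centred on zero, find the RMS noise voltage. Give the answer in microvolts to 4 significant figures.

The full-scale span is 5.09 − (0.8) = 4.29 V.
One LSB is 4.29 V / 8192 = 0.523682 mV.
V_rms = LSB/√12 = 0.523682 mV / √12 = 151.2 µV.

151.2 µV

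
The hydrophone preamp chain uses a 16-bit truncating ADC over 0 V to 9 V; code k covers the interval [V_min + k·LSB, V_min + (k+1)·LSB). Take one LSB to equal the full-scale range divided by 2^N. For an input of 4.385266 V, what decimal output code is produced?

Span = 9 V. LSB = 9 V / 2^16 ≈ 137.3 µV.
code = ⌊(V_in − V_min)/LSB⌋ = ⌊(V_in − V_min) × 2^16 / range⌋
     = ⌊(4.385266 − (0)) × 65536 / 9⌋ = ⌊4.385266 × 65536/9⌋
     = ⌊31932.533⌋ = 31932.

31932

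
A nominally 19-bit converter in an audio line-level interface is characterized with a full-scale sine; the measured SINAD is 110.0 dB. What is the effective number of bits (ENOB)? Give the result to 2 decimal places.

17.98 bits

Inverting SNR = 6.02 N + 1.76: N_eff = (110.0 − 1.76)/6.02 = 17.9801.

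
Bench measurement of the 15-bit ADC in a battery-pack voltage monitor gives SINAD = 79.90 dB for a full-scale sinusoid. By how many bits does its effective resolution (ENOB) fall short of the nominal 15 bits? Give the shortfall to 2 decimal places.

Effective bits = (79.90 − 1.76)/6.02 = 12.9801.
Shortfall = 15 − 12.9801 = 2.0199 bits.

2.02 bits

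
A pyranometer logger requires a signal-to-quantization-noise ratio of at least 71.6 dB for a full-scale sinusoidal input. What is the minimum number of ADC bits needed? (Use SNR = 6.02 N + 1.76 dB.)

12 bits

N ≥ (71.6 − 1.76)/6.02 = 11.601 → N_min = 12.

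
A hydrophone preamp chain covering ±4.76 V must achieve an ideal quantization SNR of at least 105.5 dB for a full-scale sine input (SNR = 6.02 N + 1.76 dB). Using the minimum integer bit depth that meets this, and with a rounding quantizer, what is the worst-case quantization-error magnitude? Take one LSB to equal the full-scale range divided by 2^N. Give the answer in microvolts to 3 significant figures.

18.2 µV

Full-scale range = 4.76 V − (-4.76 V) = 9.52 V.
Solving 6.02 N ≥ 105.5 − 1.76: N ≥ 17.233. Round up → N = 18.
LSB = 9.52 V / 2^18 = 36.316 µV.
Max error for round-to-nearest is LSB/2 = 18.2 µV.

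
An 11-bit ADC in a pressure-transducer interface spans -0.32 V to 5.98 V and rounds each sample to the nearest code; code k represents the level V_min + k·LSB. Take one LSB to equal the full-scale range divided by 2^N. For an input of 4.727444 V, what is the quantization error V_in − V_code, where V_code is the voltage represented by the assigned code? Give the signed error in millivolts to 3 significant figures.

Span: 5.98 V − (-0.32 V) = 6.3 V. LSB = 6.3 V / 2^11 ≈ 3.076 mV.
(4.727444 − (-0.32)) / LSB = 5.047444 × 2048/6.3 = 1640.8199. Nearest integer: k = 1641.
V_code = -0.32 + (1641/2048) × 6.3 = 4.727998047 V.
V_in − V_code = 4.727444 − (4.727998047) = −0.554 mV.

−0.554 mV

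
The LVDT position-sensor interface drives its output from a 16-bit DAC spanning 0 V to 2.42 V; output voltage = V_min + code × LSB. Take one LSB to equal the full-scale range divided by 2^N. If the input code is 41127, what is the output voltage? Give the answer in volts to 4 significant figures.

1.519 V

Range is 2.42 V. LSB = 2.42 V / 2^16.
Output = V_min + (41127/65536) × range = 0 + 0.627548 × 2.42 V
      = 0 V + 1.51867 V = 1.51867 V.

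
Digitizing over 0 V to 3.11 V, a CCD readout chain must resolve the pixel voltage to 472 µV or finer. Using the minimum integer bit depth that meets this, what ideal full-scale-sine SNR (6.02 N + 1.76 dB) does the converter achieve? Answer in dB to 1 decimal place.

V_FS = 3.11 V.
Required number of levels: 3.11/472 µV = 6589.0; smallest N with 2^N ≥ that is 13.
Ideal SNR at N = 13: 6.02·13 + 1.76 = 80.0 dB.

80.0 dB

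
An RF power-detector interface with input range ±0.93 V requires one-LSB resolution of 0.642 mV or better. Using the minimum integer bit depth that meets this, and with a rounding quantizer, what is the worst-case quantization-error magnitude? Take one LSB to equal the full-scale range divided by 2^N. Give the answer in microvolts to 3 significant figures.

227 µV

The full-scale span is 0.93 − (-0.93) = 1.86 V.
Need 2^N ≥ 1.86 V / 0.642 mV = 2897 → N_min = 12.
LSB = 1.86 V / 2^12 = 454.10 µV.
Half an LSB is 227 µV.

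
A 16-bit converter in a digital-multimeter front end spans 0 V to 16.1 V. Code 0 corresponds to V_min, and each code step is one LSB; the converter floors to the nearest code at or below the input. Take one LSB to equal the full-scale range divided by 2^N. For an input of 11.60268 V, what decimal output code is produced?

Range is 16.1 V. LSB = 16.1 V / 2^16 ≈ 245.7 µV.
code = ⌊(V_in − V_min)/LSB⌋ = ⌊(V_in − V_min) × 2^16 / range⌋
     = ⌊(11.60268 − (0)) × 65536 / 16.1⌋ = ⌊11.60268 × 65536/16.1⌋
     = ⌊47229.394⌋ = 47229.

47229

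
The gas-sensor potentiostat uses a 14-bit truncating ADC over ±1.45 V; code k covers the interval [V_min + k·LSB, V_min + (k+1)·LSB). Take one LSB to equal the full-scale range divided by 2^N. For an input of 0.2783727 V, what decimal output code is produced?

Full-scale range = 1.45 V − (-1.45 V) = 2.9 V. LSB = 2.9 V / 2^14 ≈ 177.0 µV.
code = ⌊(V_in − V_min)/LSB⌋ = ⌊(V_in − V_min) × 2^14 / range⌋
     = ⌊(0.2783727 − (-1.45)) × 16384 / 2.9⌋ = ⌊1.7283727 × 16384/2.9⌋
     = ⌊9764.710⌋ = 9764.

9764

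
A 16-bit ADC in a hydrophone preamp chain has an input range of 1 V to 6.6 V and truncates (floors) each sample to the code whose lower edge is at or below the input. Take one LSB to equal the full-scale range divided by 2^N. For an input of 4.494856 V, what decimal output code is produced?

40899

Span: 6.6 V − (1 V) = 5.6 V. LSB = 5.6 V / 2^16 ≈ 85.45 µV.
(V_in − V_min) × 2^16/range = (4.494856 − (1)) × 65536/5.6 = 40899.801.
Floor → code = 40899.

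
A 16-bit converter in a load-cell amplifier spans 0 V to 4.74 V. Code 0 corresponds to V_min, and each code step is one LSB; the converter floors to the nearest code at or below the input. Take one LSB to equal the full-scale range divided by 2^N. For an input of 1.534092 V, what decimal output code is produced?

V_FS = 4.74 V. LSB = 4.74 V / 2^16 ≈ 72.33 µV.
code = ⌊(V_in − V_min)/LSB⌋ = ⌊(V_in − V_min) × 2^16 / range⌋
     = ⌊(1.534092 − (0)) × 65536 / 4.74⌋ = ⌊1.534092 × 65536/4.74⌋
     = ⌊21210.602⌋ = 21210.

21210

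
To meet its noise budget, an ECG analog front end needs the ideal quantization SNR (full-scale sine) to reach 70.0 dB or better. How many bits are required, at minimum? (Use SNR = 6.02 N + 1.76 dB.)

12 bits

6.02 N + 1.76 ≥ 70.0 gives N ≥ 11.336, so the minimum integer is 12.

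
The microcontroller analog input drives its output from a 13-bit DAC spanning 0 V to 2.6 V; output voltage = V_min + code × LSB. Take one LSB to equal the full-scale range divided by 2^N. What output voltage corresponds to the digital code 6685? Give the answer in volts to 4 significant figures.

2.122 V

V_FS = 2.6 V. LSB = 2.6 V / 2^13.
V_out = V_min + code × LSB = 0 V + 6685 × 2.6 V / 8192
      = 0 + 2.12170 = 2.12170 V.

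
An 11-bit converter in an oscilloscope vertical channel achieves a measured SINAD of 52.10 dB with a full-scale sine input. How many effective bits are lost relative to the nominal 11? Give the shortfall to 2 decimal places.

Effective bits = (52.10 − 1.76)/6.02 = 8.3621.
Lost resolution: 11 − 8.3621 = 2.6379 bits.

2.64 bits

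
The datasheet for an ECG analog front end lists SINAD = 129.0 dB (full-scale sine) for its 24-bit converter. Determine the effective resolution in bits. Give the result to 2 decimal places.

21.14 bits

ENOB = (129.0 − 1.76)/6.02 = 21.1362 bits.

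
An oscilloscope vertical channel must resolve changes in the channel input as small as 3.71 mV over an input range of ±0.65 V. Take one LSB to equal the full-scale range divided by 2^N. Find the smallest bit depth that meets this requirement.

The full-scale span is 0.65 − (-0.65) = 1.3 V.
Levels needed ≥ 1.3/3.71 mV = 350.4. 2^9 = 512 suffices, so N_min = 9.

9 bits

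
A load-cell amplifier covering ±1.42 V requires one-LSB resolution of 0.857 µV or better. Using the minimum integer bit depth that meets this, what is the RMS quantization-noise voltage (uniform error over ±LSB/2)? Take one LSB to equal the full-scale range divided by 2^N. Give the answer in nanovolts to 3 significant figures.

Range = 1.42 − (-1.42) = 2.84 V.
Need 2^N ≥ 2.84 V / 0.857 µV = 3.314e6 → N_min = 22.
Step size = 2.84/4194304 V = 0.67711 µV.
RMS noise = LSB/√12 = 195 nV.

195 nV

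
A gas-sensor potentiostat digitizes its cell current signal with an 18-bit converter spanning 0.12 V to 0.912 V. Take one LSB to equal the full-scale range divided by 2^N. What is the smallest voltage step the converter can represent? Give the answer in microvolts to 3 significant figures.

Full-scale range = 0.912 V − (0.12 V) = 0.792 V.
There are 2^18 = 262144 steps.
One LSB is 0.792 V / 262144 = 3.02 µV.

3.02 µV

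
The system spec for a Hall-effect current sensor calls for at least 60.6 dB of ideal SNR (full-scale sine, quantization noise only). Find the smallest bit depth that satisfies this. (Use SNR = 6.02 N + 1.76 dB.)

Required N = ⌈(60.6 − 1.76)/6.02⌉ = ⌈9.774⌉ = 10.

10 bits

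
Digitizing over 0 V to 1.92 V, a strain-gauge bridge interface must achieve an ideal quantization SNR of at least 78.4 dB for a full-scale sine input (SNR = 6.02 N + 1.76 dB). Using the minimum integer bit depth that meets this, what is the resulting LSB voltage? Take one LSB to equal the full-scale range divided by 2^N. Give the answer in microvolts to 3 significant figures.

Range is 1.92 V.
6.02 N + 1.76 ≥ 78.4 gives N ≥ 12.731, so the minimum integer is 13.
LSB = 1.92 V / 2^13 = 234 µV.

234 µV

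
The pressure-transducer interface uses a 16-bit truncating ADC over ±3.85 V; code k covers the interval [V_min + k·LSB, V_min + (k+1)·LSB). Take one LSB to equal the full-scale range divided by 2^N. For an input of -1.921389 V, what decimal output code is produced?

16414

Span: 3.85 V − (-3.85 V) = 7.7 V. LSB = 7.7 V / 2^16 ≈ 117.5 µV.
code = ⌊(V_in − V_min)/LSB⌋ = ⌊(V_in − V_min) × 2^16 / range⌋
     = ⌊(-1.921389 − (-3.85)) × 65536 / 7.7⌋ = ⌊1.928611 × 65536/7.7⌋
     = ⌊16414.734⌋ = 16414.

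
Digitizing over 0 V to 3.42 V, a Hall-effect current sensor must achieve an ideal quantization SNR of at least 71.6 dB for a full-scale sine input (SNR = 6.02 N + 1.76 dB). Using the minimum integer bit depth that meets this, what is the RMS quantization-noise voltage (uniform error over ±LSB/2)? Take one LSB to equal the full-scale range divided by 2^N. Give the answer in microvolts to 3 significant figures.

241 µV

Full-scale range = 3.42 V.
N ≥ (71.6 − 1.76)/6.02 = 11.601 → N_min = 12.
LSB = 3.42 V ÷ 2^12 = 3.42/4096 V = 0.83496 mV.
RMS noise = LSB/√12 = 241 µV.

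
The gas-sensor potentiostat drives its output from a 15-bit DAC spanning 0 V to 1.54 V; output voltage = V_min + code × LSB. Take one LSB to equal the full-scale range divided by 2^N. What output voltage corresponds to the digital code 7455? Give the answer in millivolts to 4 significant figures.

350.4 mV

Full-scale range = 1.54 V. LSB = 1.54 V / 2^15.
Output = V_min + (7455/32768) × range = 0 + 0.227509 × 1.54 V
      = 0 + 0.350363 = 0.350363 V.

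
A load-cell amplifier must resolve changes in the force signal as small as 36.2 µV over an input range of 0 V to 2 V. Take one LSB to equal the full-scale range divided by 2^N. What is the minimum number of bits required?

Span = 2 V.
Levels needed ≥ 2/36.2 µV = 55250. 2^16 = 65536 suffices, so N_min = 16.

16 bits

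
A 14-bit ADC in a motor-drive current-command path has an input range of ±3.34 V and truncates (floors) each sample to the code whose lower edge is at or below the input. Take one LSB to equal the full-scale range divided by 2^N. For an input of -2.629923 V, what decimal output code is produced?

1741

The full-scale span is 3.34 − (-3.34) = 6.68 V. LSB = 6.68 V / 2^14 ≈ 407.7 µV.
code = ⌊(V_in − V_min)/LSB⌋ = ⌊(V_in − V_min) × 2^14 / range⌋
     = ⌊(-2.629923 − (-3.34)) × 16384 / 6.68⌋ = ⌊0.710077 × 16384/6.68⌋
     = ⌊1741.602⌋ = 1741.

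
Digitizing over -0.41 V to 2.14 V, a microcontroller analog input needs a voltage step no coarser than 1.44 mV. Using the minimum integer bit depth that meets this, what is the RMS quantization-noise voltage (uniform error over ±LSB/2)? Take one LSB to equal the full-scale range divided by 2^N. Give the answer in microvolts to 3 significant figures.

Full-scale range = 2.14 V − (-0.41 V) = 2.55 V.
Required number of levels: 2.55/1.44 mV = 1770.8; smallest N with 2^N ≥ that is 11.
LSB = 2.55 V ÷ 2^11 = 2.55/2048 V = 1.2451 mV.
RMS noise = LSB/√12 = 359 µV.

359 µV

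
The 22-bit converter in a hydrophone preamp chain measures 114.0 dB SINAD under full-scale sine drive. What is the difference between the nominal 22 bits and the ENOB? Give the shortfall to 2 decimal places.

3.36 bits

ENOB = (SINAD − 1.76)/6.02 = (114.0 − 1.76)/6.02 = 18.6445 bits.
Lost resolution: 22 − 18.6445 = 3.3555 bits.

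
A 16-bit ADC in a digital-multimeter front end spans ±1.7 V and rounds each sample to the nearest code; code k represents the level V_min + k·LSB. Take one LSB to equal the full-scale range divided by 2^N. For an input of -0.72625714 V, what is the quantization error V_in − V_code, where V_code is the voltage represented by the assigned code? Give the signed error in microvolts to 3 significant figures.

+9.34 µV

Span: 1.7 V − (-1.7 V) = 3.4 V. LSB = 3.4 V / 2^16 ≈ 51.88 µV.
(-0.72625714 − (-1.7)) / LSB = 0.97374286 × 65536/3.4 = 18769.1800. Nearest integer: k = 18769.
Reconstructed level: -1.7 + 18769 × 3.4/65536 V = -0.72626647949 V.
Error = V_in − V_code = -0.72625714 − (-0.72626647949) = +9.34 µV.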